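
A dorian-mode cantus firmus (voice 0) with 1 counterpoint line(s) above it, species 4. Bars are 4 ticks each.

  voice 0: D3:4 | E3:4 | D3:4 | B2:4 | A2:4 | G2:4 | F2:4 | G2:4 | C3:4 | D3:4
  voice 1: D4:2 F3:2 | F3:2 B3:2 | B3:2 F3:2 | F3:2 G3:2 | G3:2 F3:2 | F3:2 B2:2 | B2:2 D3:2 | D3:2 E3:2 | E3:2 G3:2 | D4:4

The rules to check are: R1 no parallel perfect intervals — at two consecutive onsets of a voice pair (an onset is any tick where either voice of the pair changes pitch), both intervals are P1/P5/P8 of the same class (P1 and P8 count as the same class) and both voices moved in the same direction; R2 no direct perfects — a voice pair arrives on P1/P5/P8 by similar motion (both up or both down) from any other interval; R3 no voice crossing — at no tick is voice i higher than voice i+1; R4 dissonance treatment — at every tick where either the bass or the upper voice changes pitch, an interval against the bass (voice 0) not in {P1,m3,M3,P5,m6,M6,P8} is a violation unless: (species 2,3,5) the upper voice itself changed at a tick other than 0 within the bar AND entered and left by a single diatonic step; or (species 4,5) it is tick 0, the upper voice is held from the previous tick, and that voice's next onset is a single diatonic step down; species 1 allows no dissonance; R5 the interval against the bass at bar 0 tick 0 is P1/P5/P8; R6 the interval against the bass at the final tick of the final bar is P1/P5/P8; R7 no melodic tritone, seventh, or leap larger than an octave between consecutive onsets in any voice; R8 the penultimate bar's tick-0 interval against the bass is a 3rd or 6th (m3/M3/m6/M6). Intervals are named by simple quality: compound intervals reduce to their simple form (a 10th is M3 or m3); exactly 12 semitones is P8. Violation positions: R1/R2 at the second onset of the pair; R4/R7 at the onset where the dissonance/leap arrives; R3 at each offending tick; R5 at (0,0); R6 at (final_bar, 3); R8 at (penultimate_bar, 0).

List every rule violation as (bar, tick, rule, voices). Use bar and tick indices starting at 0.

bar 0: v0=D3 v1=D4 downbeat P8
bar 1: v0=E3 v1=F3 downbeat m2
bar 2: v0=D3 v1=B3 downbeat M6
bar 3: v0=B2 v1=F3 downbeat TT
bar 4: v0=A2 v1=G3 downbeat m7
bar 5: v0=G2 v1=F3 downbeat m7
bar 6: v0=F2 v1=B2 downbeat TT
bar 7: v0=G2 v1=D3 downbeat P5
bar 8: v0=C3 v1=E3 downbeat M3
bar 9: v0=D3 v1=D4 downbeat P8
  -> R4 @ bar 1 tick 0 v(0, 1): E3/F3 m2 untreated
  -> R7 @ bar 1 tick 2 v(1,): F3->B3 leap 6st
  -> R7 @ bar 2 tick 2 v(1,): B3->F3 leap 6st
  -> R4 @ bar 3 tick 0 v(0, 1): B2/F3 TT untreated
  -> R4 @ bar 5 tick 0 v(0, 1): G2/F3 m7 untreated
  -> R7 @ bar 5 tick 2 v(1,): F3->B2 leap 6st
  -> R4 @ bar 6 tick 0 v(0, 1): F2/B2 TT untreated
  -> R2 @ bar 9 tick 0 v(0, 1): C3/G3 P5 -> D3/D4 P8 similar

(1, 0, R4, (0, 1))
(1, 2, R7, (1,))
(2, 2, R7, (1,))
(3, 0, R4, (0, 1))
(5, 0, R4, (0, 1))
(5, 2, R7, (1,))
(6, 0, R4, (0, 1))
(9, 0, R2, (0, 1))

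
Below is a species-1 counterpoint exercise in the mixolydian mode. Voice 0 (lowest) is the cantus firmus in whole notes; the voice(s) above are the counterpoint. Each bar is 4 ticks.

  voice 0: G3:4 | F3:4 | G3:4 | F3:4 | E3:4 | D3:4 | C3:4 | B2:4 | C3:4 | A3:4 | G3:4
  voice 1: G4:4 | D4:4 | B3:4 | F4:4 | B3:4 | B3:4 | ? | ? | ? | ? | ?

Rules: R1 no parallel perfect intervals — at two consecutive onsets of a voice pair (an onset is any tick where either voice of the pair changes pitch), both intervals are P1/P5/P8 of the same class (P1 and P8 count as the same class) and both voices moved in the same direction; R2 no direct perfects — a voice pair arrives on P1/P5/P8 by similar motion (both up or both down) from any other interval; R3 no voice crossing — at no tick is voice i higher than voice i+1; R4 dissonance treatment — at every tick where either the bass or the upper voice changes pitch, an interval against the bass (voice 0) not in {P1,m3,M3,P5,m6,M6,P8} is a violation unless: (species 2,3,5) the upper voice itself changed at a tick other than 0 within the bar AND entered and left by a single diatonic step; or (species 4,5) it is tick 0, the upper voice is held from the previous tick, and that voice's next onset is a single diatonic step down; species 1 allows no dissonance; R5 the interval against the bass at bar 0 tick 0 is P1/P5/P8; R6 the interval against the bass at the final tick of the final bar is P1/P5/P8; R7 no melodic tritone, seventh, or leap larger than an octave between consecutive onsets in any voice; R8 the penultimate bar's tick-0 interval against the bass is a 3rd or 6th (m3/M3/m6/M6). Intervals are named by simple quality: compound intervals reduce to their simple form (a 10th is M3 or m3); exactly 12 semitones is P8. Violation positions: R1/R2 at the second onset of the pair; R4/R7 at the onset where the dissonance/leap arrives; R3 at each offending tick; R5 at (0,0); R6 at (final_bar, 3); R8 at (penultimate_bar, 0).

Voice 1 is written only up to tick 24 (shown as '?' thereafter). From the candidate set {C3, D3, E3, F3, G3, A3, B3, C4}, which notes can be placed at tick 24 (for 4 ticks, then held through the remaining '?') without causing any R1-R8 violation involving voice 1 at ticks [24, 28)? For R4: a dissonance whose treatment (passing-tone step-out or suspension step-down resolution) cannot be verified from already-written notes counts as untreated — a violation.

C3: violates R2,R7
D3: violates R4
E3: legal
F3: violates R4,R7
G3: violates R2
A3: legal
B3: violates R4
C4: legal

{A3, C4, E3}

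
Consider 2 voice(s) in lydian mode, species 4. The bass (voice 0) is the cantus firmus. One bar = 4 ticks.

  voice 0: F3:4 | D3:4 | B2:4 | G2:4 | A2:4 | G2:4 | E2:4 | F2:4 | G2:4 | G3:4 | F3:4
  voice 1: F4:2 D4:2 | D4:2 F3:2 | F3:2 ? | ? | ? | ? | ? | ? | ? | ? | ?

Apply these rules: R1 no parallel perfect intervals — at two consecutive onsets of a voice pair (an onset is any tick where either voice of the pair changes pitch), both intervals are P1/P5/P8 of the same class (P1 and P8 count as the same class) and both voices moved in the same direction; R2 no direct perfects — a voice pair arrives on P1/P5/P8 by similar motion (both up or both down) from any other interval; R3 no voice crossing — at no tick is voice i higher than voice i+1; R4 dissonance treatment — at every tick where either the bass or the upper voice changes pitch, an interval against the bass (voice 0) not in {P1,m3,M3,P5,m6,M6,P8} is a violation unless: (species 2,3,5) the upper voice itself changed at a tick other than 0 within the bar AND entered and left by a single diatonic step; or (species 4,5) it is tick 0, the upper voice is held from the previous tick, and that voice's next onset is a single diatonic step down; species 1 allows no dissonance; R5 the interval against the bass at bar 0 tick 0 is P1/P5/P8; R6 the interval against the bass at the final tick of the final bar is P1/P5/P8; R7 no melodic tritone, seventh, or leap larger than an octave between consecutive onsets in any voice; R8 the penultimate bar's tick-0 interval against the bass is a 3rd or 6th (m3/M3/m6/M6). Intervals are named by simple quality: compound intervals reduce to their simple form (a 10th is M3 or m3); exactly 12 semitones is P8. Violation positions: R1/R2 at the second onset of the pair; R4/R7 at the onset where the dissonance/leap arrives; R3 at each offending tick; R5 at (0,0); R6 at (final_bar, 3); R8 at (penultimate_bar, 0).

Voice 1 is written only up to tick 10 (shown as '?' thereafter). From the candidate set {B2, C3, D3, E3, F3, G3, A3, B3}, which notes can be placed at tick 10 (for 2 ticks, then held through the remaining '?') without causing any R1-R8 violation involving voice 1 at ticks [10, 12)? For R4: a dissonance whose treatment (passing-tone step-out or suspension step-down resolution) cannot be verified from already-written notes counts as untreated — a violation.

B2: violates R7
C3: violates R4
D3: legal
E3: violates R4
F3: legal
G3: legal
A3: violates R4
B3: violates R7

{D3, F3, G3}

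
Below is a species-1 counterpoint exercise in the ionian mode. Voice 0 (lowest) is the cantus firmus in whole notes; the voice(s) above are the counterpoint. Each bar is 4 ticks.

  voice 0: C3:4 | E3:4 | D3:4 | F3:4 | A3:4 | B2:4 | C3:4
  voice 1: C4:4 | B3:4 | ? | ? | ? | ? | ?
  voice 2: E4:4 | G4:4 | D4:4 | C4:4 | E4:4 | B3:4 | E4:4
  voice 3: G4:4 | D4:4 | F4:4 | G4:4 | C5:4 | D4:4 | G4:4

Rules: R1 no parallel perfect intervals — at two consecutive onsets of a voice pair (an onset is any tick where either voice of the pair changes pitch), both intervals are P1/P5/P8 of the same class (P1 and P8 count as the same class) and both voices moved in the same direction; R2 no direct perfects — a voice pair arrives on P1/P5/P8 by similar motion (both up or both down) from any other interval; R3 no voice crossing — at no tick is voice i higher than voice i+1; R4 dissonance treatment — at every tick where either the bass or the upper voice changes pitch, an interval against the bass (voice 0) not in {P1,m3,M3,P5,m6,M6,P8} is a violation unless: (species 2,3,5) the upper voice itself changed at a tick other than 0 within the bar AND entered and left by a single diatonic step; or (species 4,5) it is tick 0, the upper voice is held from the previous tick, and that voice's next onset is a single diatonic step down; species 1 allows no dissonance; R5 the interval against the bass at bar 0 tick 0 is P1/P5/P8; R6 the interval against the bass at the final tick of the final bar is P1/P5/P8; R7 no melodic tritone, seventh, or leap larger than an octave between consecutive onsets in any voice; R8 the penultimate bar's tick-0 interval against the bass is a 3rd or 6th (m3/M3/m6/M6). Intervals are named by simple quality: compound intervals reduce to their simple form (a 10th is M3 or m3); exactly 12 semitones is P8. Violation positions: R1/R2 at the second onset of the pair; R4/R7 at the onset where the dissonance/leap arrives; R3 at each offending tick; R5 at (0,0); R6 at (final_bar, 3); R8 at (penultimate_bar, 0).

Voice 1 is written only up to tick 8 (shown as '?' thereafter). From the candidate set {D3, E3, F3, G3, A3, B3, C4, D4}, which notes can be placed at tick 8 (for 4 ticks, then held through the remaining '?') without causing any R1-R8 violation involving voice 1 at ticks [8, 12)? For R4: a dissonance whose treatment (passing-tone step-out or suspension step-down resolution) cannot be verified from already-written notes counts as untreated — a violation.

D3: violates R2
E3: violates R4
F3: violates R7
G3: violates R2,R4
A3: violates R1
B3: legal
C4: violates R4
D4: legal

{B3, D4}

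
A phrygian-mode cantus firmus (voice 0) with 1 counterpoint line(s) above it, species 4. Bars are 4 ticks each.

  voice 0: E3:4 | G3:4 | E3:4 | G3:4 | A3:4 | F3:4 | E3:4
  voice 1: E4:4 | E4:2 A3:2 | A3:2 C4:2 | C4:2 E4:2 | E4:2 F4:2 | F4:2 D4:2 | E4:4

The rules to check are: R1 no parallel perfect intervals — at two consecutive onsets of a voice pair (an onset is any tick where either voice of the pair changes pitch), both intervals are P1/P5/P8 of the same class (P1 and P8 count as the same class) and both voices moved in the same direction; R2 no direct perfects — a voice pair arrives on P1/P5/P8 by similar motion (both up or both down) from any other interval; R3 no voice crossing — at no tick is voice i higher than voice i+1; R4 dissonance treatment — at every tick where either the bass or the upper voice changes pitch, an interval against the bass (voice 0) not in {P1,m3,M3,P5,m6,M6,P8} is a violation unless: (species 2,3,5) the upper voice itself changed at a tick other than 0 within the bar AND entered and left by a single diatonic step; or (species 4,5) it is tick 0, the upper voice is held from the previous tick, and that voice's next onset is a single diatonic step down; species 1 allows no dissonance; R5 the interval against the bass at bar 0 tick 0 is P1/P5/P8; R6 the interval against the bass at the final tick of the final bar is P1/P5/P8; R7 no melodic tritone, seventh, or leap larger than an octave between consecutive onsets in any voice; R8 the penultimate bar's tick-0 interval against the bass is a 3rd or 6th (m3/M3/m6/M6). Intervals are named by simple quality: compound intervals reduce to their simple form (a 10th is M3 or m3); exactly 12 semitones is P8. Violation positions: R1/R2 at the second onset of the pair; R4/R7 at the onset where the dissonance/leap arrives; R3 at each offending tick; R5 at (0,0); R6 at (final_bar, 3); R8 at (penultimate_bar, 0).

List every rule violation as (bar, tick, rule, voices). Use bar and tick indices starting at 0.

(1, 2, R4, (0, 1))
(2, 0, R4, (0, 1))
(3, 0, R4, (0, 1))
(5, 0, R8, (0, 1))

bar 0: v0=E3 v1=E4 downbeat P8
bar 1: v0=G3 v1=E4 downbeat M6
bar 2: v0=E3 v1=A3 downbeat P4
bar 3: v0=G3 v1=C4 downbeat P4
bar 4: v0=A3 v1=E4 downbeat P5
bar 5: v0=F3 v1=F4 downbeat P8
bar 6: v0=E3 v1=E4 downbeat P8
  -> R4 @ bar 1 tick 2 v(0, 1): G3/A3 M2 untreated
  -> R4 @ bar 2 tick 0 v(0, 1): E3/A3 P4 untreated
  -> R4 @ bar 3 tick 0 v(0, 1): G3/C4 P4 untreated
  -> R8 @ bar 5 tick 0 v(0, 1): penult P8 not 3rd/6th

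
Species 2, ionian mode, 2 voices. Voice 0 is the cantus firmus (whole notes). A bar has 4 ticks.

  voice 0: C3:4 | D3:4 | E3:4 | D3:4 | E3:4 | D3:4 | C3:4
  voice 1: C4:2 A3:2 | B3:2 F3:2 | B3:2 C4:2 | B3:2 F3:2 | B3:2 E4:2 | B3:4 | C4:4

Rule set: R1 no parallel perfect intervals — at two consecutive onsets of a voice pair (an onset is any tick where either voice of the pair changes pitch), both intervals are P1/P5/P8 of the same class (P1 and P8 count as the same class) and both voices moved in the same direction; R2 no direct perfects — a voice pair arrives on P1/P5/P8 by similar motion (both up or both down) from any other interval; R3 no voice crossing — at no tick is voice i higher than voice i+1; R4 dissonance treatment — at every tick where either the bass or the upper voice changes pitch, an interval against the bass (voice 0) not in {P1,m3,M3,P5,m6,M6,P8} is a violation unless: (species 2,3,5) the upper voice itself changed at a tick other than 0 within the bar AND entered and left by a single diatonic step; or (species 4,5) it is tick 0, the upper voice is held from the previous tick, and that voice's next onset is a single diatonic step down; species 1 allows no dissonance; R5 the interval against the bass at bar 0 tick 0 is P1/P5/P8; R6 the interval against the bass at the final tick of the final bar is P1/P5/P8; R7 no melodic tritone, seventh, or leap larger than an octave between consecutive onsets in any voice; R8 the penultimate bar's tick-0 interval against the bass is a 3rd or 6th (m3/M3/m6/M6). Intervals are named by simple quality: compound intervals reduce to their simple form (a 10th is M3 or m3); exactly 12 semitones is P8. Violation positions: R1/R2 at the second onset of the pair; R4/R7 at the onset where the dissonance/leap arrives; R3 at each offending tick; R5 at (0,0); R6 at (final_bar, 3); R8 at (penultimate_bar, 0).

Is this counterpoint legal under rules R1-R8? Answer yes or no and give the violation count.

bar 0: v0=C3 v1=C4 (P8)
bar 1: v0=D3 v1=B3 (M6)
bar 2: v0=E3 v1=B3 (P5)
bar 3: v0=D3 v1=B3 (M6)
bar 4: v0=E3 v1=B3 (P5)
bar 5: v0=D3 v1=B3 (M6)
bar 6: v0=C3 v1=C4 (P8)
  R7 @ bar1.2: B3->F3 leap 6st
  R2 @ bar2.0: D3/F3 m3 -> E3/B3 P5 similar
  R7 @ bar2.0: F3->B3 leap 6st
  R7 @ bar3.2: B3->F3 leap 6st
  R2 @ bar4.0: D3/F3 m3 -> E3/B3 P5 similar
  R7 @ bar4.0: F3->B3 leap 6st

No (6 violations)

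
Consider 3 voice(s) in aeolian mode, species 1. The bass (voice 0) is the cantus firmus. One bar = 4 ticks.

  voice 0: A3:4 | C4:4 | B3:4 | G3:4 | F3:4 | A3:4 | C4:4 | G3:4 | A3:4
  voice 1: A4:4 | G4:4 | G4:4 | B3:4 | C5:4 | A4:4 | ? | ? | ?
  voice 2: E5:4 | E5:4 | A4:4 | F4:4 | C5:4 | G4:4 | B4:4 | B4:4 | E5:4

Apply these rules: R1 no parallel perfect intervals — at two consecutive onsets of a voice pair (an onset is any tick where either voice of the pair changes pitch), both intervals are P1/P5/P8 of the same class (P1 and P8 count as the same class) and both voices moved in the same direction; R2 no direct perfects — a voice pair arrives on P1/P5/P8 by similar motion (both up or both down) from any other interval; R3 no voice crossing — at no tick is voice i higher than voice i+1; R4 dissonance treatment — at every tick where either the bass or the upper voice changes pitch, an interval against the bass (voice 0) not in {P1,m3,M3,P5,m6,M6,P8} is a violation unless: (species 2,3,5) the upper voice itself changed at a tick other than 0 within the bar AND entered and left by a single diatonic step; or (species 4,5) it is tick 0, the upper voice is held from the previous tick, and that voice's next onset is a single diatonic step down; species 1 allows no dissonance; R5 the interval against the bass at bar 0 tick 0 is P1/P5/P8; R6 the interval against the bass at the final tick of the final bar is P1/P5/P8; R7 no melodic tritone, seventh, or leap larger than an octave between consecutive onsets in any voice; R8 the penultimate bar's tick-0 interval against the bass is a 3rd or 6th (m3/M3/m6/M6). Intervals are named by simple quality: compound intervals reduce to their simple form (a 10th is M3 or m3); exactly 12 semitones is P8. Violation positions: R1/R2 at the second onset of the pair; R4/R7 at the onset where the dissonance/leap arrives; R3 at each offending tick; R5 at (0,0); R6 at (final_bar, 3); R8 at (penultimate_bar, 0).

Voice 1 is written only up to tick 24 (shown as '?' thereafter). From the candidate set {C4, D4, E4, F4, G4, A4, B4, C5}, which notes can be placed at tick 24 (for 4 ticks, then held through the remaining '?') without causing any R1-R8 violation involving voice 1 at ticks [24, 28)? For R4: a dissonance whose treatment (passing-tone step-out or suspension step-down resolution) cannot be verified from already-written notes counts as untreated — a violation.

{A4, C4, E4, G4}

C4: legal
D4: violates R4
E4: legal
F4: violates R4
G4: legal
A4: legal
B4: violates R2,R4
C5: violates R1,R3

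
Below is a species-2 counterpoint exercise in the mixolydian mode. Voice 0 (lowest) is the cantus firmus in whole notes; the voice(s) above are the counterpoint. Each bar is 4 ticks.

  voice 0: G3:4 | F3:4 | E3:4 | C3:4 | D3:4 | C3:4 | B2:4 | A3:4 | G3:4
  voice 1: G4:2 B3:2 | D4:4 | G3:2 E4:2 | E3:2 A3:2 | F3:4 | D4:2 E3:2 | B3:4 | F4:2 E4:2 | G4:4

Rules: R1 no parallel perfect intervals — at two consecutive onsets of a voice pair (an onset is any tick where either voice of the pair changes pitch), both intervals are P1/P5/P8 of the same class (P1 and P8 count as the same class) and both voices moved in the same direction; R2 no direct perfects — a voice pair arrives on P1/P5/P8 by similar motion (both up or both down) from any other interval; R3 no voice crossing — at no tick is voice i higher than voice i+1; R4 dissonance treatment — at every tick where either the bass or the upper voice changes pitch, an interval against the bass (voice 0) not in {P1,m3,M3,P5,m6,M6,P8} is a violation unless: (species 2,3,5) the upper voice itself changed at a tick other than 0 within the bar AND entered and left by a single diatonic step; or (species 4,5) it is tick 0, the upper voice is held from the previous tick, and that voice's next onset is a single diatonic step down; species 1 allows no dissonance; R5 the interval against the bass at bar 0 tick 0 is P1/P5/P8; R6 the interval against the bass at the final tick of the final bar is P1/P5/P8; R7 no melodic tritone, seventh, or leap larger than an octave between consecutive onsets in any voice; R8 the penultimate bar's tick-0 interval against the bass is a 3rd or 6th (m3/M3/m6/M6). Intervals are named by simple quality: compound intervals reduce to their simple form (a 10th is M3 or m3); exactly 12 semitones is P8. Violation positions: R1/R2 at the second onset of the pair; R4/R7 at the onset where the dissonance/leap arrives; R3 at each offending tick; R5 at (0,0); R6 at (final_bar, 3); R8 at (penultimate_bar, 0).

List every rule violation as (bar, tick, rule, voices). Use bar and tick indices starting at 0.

(5, 0, R4, (0, 1))
(5, 2, R7, (1,))
(7, 0, R7, (0,))
(7, 0, R7, (1,))

bar 0: v0=G3 v1=G4 downbeat P8
bar 1: v0=F3 v1=D4 downbeat M6
bar 2: v0=E3 v1=G3 downbeat m3
bar 3: v0=C3 v1=E3 downbeat M3
bar 4: v0=D3 v1=F3 downbeat m3
bar 5: v0=C3 v1=D4 downbeat M2
bar 6: v0=B2 v1=B3 downbeat P8
bar 7: v0=A3 v1=F4 downbeat m6
bar 8: v0=G3 v1=G4 downbeat P8
  -> R4 @ bar 5 tick 0 v(0, 1): C3/D4 M2 untreated
  -> R7 @ bar 5 tick 2 v(1,): D4->E3 leap 10st
  -> R7 @ bar 7 tick 0 v(0,): B2->A3 leap 10st
  -> R7 @ bar 7 tick 0 v(1,): B3->F4 leap 6st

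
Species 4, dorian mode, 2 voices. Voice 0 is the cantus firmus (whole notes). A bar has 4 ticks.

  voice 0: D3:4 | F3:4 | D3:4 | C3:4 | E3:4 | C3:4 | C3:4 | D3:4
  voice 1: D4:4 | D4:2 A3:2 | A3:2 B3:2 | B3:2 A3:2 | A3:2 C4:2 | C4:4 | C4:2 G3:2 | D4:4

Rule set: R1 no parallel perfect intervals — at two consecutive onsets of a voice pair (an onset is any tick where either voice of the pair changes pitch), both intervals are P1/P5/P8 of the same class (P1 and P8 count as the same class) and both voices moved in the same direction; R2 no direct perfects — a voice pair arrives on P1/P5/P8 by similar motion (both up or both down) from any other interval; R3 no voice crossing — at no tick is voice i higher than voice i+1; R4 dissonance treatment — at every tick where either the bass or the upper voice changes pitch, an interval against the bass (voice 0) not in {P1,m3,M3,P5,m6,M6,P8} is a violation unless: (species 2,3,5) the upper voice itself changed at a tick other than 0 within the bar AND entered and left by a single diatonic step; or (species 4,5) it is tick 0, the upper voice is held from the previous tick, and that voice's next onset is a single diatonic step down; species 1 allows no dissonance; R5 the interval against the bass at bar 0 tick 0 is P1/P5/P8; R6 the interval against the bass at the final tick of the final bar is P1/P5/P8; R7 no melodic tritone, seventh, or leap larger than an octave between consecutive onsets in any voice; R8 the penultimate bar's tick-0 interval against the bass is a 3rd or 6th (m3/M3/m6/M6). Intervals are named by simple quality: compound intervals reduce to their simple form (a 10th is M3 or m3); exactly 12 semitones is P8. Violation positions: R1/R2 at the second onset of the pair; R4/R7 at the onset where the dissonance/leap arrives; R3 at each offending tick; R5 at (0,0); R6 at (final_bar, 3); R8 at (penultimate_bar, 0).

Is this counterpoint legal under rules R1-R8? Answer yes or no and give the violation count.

No (3 violations)

bar 0: v0=D3 v1=D4 (P8)
bar 1: v0=F3 v1=D4 (M6)
bar 2: v0=D3 v1=A3 (P5)
bar 3: v0=C3 v1=B3 (M7)
bar 4: v0=E3 v1=A3 (P4)
bar 5: v0=C3 v1=C4 (P8)
bar 6: v0=C3 v1=C4 (P8)
bar 7: v0=D3 v1=D4 (P8)
  R4 @ bar4.0: E3/A3 P4 untreated
  R8 @ bar6.0: penult P8 not 3rd/6th
  R2 @ bar7.0: C3/G3 P5 -> D3/D4 P8 similar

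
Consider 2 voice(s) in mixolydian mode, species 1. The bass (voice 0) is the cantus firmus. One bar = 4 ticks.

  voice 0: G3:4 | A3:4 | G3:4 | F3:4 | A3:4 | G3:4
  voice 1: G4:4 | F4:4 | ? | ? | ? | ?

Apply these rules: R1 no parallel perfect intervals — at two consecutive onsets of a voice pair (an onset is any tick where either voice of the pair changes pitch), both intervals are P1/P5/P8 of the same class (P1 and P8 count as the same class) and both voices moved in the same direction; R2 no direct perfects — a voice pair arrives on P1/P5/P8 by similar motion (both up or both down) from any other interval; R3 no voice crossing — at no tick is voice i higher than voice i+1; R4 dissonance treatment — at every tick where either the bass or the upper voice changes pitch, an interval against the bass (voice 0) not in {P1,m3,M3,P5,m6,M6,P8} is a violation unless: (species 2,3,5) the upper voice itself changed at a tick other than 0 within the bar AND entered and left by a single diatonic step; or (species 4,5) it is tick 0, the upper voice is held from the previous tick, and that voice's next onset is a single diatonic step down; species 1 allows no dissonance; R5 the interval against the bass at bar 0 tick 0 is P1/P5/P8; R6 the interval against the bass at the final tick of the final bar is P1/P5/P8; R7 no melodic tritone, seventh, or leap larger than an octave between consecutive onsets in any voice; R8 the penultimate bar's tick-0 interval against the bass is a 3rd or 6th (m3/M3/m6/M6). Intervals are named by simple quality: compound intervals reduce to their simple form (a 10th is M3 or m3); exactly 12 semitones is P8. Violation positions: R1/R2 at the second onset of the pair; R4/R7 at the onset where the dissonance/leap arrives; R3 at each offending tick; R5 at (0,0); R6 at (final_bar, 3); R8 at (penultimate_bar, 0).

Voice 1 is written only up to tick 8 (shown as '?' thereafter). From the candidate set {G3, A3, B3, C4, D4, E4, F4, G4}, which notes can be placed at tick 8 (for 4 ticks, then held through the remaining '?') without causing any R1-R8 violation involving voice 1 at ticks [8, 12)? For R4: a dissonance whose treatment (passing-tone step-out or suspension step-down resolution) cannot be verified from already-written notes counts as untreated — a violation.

G3: violates R2,R7
A3: violates R4
B3: violates R7
C4: violates R4
D4: violates R2
E4: legal
F4: violates R4
G4: legal

{E4, G4}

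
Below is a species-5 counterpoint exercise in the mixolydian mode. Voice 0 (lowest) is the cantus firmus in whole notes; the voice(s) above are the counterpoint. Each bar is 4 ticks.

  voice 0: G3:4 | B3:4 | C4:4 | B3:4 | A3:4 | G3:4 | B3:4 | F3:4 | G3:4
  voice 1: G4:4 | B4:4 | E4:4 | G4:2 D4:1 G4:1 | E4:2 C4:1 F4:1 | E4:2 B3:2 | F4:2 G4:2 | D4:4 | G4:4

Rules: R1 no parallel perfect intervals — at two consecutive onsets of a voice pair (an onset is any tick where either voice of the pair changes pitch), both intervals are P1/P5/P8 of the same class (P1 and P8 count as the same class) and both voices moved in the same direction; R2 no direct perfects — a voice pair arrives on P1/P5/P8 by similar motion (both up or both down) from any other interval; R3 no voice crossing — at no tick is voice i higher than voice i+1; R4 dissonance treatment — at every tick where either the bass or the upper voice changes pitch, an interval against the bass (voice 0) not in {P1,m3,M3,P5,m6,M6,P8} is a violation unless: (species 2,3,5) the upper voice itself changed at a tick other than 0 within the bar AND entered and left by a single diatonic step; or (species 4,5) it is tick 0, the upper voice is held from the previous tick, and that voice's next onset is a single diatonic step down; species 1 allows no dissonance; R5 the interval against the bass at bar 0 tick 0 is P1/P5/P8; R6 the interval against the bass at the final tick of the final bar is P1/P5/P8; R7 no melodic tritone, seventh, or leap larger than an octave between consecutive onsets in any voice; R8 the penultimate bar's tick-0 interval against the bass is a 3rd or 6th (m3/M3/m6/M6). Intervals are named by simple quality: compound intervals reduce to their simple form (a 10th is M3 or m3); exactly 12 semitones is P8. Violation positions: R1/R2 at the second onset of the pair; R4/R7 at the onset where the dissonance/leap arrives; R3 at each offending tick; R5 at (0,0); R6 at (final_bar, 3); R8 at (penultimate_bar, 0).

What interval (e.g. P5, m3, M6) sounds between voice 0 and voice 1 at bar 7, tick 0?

M6

voice 0=F3 voice 1=D4 -> M6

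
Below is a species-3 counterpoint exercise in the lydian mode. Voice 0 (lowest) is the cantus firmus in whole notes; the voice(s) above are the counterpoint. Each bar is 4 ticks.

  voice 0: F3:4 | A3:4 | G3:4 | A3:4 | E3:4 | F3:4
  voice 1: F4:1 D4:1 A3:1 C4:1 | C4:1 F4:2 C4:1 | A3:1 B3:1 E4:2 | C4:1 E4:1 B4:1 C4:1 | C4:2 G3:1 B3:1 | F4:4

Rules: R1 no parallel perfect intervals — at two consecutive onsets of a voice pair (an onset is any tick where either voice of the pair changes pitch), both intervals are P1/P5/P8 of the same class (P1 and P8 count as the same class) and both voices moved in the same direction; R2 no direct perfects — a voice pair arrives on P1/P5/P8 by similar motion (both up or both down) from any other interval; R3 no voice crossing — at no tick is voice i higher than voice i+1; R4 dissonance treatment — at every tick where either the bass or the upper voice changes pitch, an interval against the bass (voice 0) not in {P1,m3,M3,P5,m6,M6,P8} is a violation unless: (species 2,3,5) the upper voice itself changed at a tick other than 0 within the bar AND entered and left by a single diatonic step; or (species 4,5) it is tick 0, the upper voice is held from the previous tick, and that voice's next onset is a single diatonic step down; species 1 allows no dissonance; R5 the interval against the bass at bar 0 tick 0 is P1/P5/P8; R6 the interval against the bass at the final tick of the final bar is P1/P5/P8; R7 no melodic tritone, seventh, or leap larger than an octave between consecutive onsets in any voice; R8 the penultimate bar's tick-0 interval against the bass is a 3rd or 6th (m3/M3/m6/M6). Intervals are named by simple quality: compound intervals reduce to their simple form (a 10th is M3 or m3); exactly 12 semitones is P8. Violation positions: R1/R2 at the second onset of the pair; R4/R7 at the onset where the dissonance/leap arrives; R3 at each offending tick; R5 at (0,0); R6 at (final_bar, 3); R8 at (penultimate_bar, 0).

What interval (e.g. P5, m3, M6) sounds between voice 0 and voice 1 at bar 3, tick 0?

m3

voice 0=A3 voice 1=C4 -> m3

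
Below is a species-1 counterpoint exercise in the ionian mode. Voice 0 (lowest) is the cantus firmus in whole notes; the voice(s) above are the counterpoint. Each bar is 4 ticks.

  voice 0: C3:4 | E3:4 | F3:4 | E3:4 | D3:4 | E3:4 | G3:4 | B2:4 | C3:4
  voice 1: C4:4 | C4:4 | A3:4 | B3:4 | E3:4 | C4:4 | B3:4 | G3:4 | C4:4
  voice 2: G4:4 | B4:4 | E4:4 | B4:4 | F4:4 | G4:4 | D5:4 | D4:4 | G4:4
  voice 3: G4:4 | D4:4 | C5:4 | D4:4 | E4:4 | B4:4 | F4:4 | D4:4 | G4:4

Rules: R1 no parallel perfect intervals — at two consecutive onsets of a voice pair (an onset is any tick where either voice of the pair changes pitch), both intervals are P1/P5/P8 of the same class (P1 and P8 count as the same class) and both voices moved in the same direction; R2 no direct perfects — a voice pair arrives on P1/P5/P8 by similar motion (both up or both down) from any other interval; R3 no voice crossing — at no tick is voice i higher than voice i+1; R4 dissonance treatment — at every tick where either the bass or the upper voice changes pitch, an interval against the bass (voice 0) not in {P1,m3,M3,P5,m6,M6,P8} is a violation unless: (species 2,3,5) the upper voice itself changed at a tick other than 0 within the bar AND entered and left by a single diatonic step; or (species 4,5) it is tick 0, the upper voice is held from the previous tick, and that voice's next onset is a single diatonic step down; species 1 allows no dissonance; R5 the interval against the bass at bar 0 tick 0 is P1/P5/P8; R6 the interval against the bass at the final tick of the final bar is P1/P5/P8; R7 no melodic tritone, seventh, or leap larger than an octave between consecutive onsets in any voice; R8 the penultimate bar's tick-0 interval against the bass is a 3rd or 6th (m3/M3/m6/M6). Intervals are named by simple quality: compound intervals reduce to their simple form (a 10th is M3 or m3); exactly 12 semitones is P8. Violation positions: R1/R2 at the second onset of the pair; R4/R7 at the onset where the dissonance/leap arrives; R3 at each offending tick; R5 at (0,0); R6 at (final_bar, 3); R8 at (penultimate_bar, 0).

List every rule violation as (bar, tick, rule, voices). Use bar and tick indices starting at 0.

bar 0: v0=C3 v1=C4 v2=G4 v3=G4 downbeat P5
bar 1: v0=E3 v1=C4 v2=B4 v3=D4 downbeat m7
bar 2: v0=F3 v1=A3 v2=E4 v3=C5 downbeat P5
bar 3: v0=E3 v1=B3 v2=B4 v3=D4 downbeat m7
bar 4: v0=D3 v1=E3 v2=F4 v3=E4 downbeat M2
bar 5: v0=E3 v1=C4 v2=G4 v3=B4 downbeat P5
bar 6: v0=G3 v1=B3 v2=D5 v3=F4 downbeat m7
bar 7: v0=B2 v1=G3 v2=D4 v3=D4 downbeat m3
bar 8: v0=C3 v1=C4 v2=G4 v3=G4 downbeat P5
  -> R1 @ bar 1 tick 0 v(0, 2): C3/G4 P5 -> E3/B4 P5 similar
  -> R3 @ bar 1 tick 0 v(2, 3): B4 above D4
  -> R4 @ bar 1 tick 0 v(0, 3): E3/D4 m7 untreated
  -> R3 @ bar 1 tick 1 v(2, 3): B4 above D4
  -> R3 @ bar 1 tick 2 v(2, 3): B4 above D4
  -> R3 @ bar 1 tick 3 v(2, 3): B4 above D4
  -> R2 @ bar 2 tick 0 v(0, 3): E3/D4 m7 -> F3/C5 P5 similar
  -> R2 @ bar 2 tick 0 v(1, 2): C4/B4 M7 -> A3/E4 P5 similar
  -> R4 @ bar 2 tick 0 v(0, 2): F3/E4 M7 untreated
  -> R7 @ bar 2 tick 0 v(3,): D4->C5 leap 10st
  -> R2 @ bar 3 tick 0 v(1, 2): A3/E4 P5 -> B3/B4 P8 similar
  -> R3 @ bar 3 tick 0 v(2, 3): B4 above D4
  -> R4 @ bar 3 tick 0 v(0, 3): E3/D4 m7 untreated
  -> R7 @ bar 3 tick 0 v(3,): C5->D4 leap 10st
  -> R3 @ bar 3 tick 1 v(2, 3): B4 above D4
  -> R3 @ bar 3 tick 2 v(2, 3): B4 above D4
  -> R3 @ bar 3 tick 3 v(2, 3): B4 above D4
  -> R3 @ bar 4 tick 0 v(2, 3): F4 above E4
  -> R4 @ bar 4 tick 0 v(0, 1): D3/E3 M2 untreated
  -> R4 @ bar 4 tick 0 v(0, 3): D3/E4 M2 untreated
  -> R7 @ bar 4 tick 0 v(2,): B4->F4 leap 6st
  -> R3 @ bar 4 tick 1 v(2, 3): F4 above E4
  -> R3 @ bar 4 tick 2 v(2, 3): F4 above E4
  -> R3 @ bar 4 tick 3 v(2, 3): F4 above E4
  -> R2 @ bar 5 tick 0 v(0, 3): D3/E4 M2 -> E3/B4 P5 similar
  -> R2 @ bar 5 tick 0 v(1, 2): E3/F4 m2 -> C4/G4 P5 similar
  -> R2 @ bar 6 tick 0 v(0, 2): E3/G4 m3 -> G3/D5 P5 similar
  -> R3 @ bar 6 tick 0 v(2, 3): D5 above F4
  -> R4 @ bar 6 tick 0 v(0, 3): G3/F4 m7 untreated
  -> R7 @ bar 6 tick 0 v(3,): B4->F4 leap 6st
  -> R3 @ bar 6 tick 1 v(2, 3): D5 above F4
  -> R3 @ bar 6 tick 2 v(2, 3): D5 above F4
  -> R3 @ bar 6 tick 3 v(2, 3): D5 above F4
  -> R2 @ bar 7 tick 0 v(1, 2): B3/D5 m3 -> G3/D4 P5 similar
  -> R2 @ bar 7 tick 0 v(1, 3): B3/F4 TT -> G3/D4 P5 similar
  -> R2 @ bar 7 tick 0 v(2, 3): D5/F4 M6 -> D4/D4 P1 similar
  -> R1 @ bar 8 tick 0 v(1, 2): G3/D4 P5 -> C4/G4 P5 similar
  -> R1 @ bar 8 tick 0 v(1, 3): G3/D4 P5 -> C4/G4 P5 similar
  -> R1 @ bar 8 tick 0 v(2, 3): D4/D4 P1 -> G4/G4 P1 similar
  -> R2 @ bar 8 tick 0 v(0, 1): B2/G3 m6 -> C3/C4 P8 similar
  -> R2 @ bar 8 tick 0 v(0, 2): B2/D4 m3 -> C3/G4 P5 similar
  -> R2 @ bar 8 tick 0 v(0, 3): B2/D4 m3 -> C3/G4 P5 similar

(1, 0, R1, (0, 2))
(1, 0, R3, (2, 3))
(1, 0, R4, (0, 3))
(1, 1, R3, (2, 3))
(1, 2, R3, (2, 3))
(1, 3, R3, (2, 3))
(2, 0, R2, (0, 3))
(2, 0, R2, (1, 2))
(2, 0, R4, (0, 2))
(2, 0, R7, (3,))
(3, 0, R2, (1, 2))
(3, 0, R3, (2, 3))
(3, 0, R4, (0, 3))
(3, 0, R7, (3,))
(3, 1, R3, (2, 3))
(3, 2, R3, (2, 3))
(3, 3, R3, (2, 3))
(4, 0, R3, (2, 3))
(4, 0, R4, (0, 1))
(4, 0, R4, (0, 3))
(4, 0, R7, (2,))
(4, 1, R3, (2, 3))
(4, 2, R3, (2, 3))
(4, 3, R3, (2, 3))
(5, 0, R2, (0, 3))
(5, 0, R2, (1, 2))
(6, 0, R2, (0, 2))
(6, 0, R3, (2, 3))
(6, 0, R4, (0, 3))
(6, 0, R7, (3,))
(6, 1, R3, (2, 3))
(6, 2, R3, (2, 3))
(6, 3, R3, (2, 3))
(7, 0, R2, (1, 2))
(7, 0, R2, (1, 3))
(7, 0, R2, (2, 3))
(8, 0, R1, (1, 2))
(8, 0, R1, (1, 3))
(8, 0, R1, (2, 3))
(8, 0, R2, (0, 1))
(8, 0, R2, (0, 2))
(8, 0, R2, (0, 3))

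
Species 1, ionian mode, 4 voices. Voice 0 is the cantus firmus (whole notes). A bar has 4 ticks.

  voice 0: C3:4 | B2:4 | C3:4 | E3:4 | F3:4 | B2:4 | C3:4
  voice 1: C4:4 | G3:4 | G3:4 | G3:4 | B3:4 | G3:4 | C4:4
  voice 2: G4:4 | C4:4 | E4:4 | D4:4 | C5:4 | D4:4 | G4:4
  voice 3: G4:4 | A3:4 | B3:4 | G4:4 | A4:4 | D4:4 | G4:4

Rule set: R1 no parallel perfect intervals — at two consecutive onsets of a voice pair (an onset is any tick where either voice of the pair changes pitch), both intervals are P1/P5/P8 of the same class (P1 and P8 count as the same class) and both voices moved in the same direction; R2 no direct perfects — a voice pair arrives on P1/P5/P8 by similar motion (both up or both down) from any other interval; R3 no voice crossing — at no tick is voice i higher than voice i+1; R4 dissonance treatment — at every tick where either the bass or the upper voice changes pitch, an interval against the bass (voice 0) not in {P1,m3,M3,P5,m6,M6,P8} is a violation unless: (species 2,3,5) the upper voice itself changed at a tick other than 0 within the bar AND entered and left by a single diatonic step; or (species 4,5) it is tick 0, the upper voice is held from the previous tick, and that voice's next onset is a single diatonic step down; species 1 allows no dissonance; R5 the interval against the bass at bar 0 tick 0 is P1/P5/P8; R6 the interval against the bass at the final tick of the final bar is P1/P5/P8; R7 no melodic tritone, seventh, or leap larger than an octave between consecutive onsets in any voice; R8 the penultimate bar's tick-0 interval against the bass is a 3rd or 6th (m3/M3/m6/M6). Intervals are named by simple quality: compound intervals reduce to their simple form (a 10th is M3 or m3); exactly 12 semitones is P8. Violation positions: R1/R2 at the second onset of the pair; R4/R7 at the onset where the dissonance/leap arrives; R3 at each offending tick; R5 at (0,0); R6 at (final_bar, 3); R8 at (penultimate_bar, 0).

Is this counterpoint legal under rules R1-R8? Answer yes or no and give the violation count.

bar 0: v0=C3 v1=C4 v2=G4 v3=G4 (P5)
bar 1: v0=B2 v1=G3 v2=C4 v3=A3 (m7)
bar 2: v0=C3 v1=G3 v2=E4 v3=B3 (M7)
bar 3: v0=E3 v1=G3 v2=D4 v3=G4 (m3)
bar 4: v0=F3 v1=B3 v2=C5 v3=A4 (M3)
bar 5: v0=B2 v1=G3 v2=D4 v3=D4 (m3)
bar 6: v0=C3 v1=C4 v2=G4 v3=G4 (P5)
  R3 @ bar1.0: C4 above A3
  R4 @ bar1.0: B2/C4 m2 untreated
  R4 @ bar1.0: B2/A3 m7 untreated
  R7 @ bar1.0: G4->A3 leap 10st
  R3 @ bar1.1: C4 above A3
  R3 @ bar1.2: C4 above A3
  R3 @ bar1.3: C4 above A3
  R3 @ bar2.0: E4 above B3
  R4 @ bar2.0: C3/B3 M7 untreated
  R3 @ bar2.1: E4 above B3
  R3 @ bar2.2: E4 above B3
  R3 @ bar2.3: E4 above B3
  R4 @ bar3.0: E3/D4 m7 untreated
  R2 @ bar4.0: E3/D4 m7 -> F3/C5 P5 similar
  R3 @ bar4.0: C5 above A4
  R4 @ bar4.0: F3/B3 TT untreated
  R7 @ bar4.0: D4->C5 leap 10st
  R3 @ bar4.1: C5 above A4
  R3 @ bar4.2: C5 above A4
  R3 @ bar4.3: C5 above A4
  R2 @ bar5.0: B3/C5 m2 -> G3/D4 P5 similar
  R2 @ bar5.0: B3/A4 m7 -> G3/D4 P5 similar
  R2 @ bar5.0: C5/A4 m3 -> D4/D4 P1 similar
  R7 @ bar5.0: F3->B2 leap 6st
  R7 @ bar5.0: C5->D4 leap 10st
  R1 @ bar6.0: G3/D4 P5 -> C4/G4 P5 similar
  R1 @ bar6.0: G3/D4 P5 -> C4/G4 P5 similar
  R1 @ bar6.0: D4/D4 P1 -> G4/G4 P1 similar
  R2 @ bar6.0: B2/G3 m6 -> C3/C4 P8 similar
  R2 @ bar6.0: B2/D4 m3 -> C3/G4 P5 similar
  R2 @ bar6.0: B2/D4 m3 -> C3/G4 P5 similar

No (31 violations)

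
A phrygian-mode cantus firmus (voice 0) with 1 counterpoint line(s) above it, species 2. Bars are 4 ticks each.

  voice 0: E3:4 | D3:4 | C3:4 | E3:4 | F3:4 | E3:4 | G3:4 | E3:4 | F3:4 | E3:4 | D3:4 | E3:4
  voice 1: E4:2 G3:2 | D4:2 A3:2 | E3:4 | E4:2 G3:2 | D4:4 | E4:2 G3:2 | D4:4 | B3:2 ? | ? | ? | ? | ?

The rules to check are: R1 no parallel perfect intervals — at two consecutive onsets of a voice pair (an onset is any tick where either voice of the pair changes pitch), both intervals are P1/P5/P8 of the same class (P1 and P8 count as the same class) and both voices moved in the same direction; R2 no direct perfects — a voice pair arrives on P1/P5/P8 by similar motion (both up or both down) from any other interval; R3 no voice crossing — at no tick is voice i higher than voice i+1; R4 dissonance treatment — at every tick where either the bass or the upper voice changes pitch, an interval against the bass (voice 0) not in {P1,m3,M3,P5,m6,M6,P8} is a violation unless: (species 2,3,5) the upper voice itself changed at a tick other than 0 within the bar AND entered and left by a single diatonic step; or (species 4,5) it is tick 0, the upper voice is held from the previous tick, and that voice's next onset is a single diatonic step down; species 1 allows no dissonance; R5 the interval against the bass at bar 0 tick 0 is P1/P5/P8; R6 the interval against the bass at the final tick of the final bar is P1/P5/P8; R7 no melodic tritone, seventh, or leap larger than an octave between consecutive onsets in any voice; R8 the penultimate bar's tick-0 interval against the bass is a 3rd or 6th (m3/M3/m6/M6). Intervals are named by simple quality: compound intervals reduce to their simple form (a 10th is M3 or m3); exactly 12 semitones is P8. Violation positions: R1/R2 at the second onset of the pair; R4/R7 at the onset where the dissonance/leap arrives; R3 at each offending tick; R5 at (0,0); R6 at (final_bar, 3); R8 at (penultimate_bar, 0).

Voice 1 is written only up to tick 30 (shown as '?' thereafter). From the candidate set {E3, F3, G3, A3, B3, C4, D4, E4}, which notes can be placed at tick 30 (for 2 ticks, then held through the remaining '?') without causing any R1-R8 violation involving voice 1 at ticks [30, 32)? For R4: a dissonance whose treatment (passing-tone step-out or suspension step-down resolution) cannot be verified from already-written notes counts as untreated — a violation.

{B3, C4, E3, E4, G3}

E3: legal
F3: violates R4,R7
G3: legal
A3: violates R4
B3: legal
C4: legal
D4: violates R4
E4: legal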